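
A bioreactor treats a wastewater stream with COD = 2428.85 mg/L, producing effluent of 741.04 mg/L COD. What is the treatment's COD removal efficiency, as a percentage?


eta = (COD_in - COD_out) / COD_in * 100
= (2428.85 - 741.04) / 2428.85 * 100
= 69.4901%

69.4901%


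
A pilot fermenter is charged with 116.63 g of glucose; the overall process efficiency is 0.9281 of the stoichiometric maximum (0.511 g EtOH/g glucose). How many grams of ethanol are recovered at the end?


Actual ethanol: m = 0.511 * 116.63 * 0.9281
m = 55.3128 g

55.3128 g


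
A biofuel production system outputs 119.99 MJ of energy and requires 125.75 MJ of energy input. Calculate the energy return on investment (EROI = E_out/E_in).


EROI = E_out / E_in
= 119.99 / 125.75
= 0.9542

0.9542


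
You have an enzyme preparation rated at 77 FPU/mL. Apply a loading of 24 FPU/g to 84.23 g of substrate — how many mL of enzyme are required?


V = dosage * m_sub / activity
V = 24 * 84.23 / 77
V = 26.2535 mL

26.2535 mL


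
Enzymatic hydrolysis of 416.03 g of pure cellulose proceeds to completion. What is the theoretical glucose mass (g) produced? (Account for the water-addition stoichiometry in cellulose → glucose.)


glucose = cellulose * 180/162
= 416.03 * 180/162
= 462.2556 g

462.2556 g


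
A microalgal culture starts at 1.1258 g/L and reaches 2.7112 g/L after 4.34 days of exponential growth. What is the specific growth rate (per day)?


mu = ln(X2/X1) / dt
= ln(2.7112/1.1258) / 4.34
= 0.2025 per day

0.2025 per day


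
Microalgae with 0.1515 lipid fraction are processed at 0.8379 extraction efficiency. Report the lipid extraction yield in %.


Y = lipid_content * extraction_eff * 100
= 0.1515 * 0.8379 * 100
= 12.6942%

12.6942%


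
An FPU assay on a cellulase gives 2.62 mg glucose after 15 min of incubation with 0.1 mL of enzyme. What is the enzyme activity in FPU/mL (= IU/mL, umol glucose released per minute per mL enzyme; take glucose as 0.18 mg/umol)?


Activity = glucose_mg / (0.18 mg/umol * V_mL * t_min)
= 2.62 / (0.18 * 0.1 * 15)
= 9.7037 FPU/mL

9.7037 FPU/mL


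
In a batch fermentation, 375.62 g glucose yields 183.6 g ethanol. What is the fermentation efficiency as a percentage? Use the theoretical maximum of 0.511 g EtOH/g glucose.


Fermentation efficiency = (actual / (0.511 * glucose)) * 100
= (183.6 / (0.511 * 375.62)) * 100
= 95.6540%

95.6540%


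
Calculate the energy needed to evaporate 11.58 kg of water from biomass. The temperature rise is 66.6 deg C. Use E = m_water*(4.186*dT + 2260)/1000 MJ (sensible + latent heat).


E = m_water * (4.186 * dT + 2260) / 1000
= 11.58 * (4.186 * 66.6 + 2260) / 1000
= 29.3992 MJ

29.3992 MJ


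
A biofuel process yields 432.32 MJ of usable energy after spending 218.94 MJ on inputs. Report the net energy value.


NEV = E_out - E_in
= 432.32 - 218.94
= 213.3800 MJ

213.3800 MJ


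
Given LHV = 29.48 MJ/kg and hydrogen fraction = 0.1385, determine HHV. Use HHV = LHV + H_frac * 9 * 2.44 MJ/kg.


HHV = LHV + H_frac * 9 * 2.44
= 29.48 + 0.1385 * 9 * 2.44
= 32.5215 MJ/kg

32.5215 MJ/kg


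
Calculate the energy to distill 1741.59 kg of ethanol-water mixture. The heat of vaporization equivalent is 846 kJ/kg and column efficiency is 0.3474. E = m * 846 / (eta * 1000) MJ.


E = m * 846 / (eta * 1000)
= 1741.59 * 846 / (0.3474 * 1000)
= 4241.1777 MJ

4241.1777 MJ


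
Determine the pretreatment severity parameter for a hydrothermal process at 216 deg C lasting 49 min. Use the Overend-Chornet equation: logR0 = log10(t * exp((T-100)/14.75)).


logR0 = log10(t * exp((T - 100) / 14.75))
= log10(49 * exp((216 - 100) / 14.75))
= 5.1057

5.1057


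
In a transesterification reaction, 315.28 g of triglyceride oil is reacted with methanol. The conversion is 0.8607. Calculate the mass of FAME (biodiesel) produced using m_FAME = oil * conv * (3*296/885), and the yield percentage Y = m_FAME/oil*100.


m_FAME = oil * conv * (3 * 296 / 885) = oil * conv * (888/885)
= 315.28 * 0.8607 * 888 / 885
= 272.2814 g
Y = m_FAME / oil * 100 = conv * (888/885) * 100
= 0.8607 * 888 / 885 * 100
= 86.36%

272.2814 g FAME; Y = 86.36%


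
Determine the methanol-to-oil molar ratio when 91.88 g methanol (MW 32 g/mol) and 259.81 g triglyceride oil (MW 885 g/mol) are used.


Molar ratio = n_MeOH / n_oil = (MeOH/32) / (oil/885) = (MeOH * 885) / (32 * oil)
= (91.88 * 885) / (32 * 259.81)
= 9.7804

9.7804


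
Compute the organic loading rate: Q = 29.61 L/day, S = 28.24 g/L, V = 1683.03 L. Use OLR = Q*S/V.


OLR = Q * S / V
= 29.61 * 28.24 / 1683.03
= 0.4968 g/L/day

0.4968 g/L/day


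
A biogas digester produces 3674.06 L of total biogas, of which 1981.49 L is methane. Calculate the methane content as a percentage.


CH4% = V_CH4 / V_total * 100
= 1981.49 / 3674.06 * 100
= 53.9319%

53.9319%


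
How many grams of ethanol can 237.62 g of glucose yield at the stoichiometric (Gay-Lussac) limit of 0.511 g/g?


Theoretical ethanol yield: m_EtOH = 0.511 * m_glucose
m_EtOH = 0.511 * 237.62 = 121.4238 g

121.4238 g


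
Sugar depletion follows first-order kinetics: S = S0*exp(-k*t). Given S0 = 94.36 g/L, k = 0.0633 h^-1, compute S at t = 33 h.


S = S0 * exp(-k * t)
S = 94.36 * exp(-0.0633 * 33)
S = 11.6840 g/L

11.6840 g/L


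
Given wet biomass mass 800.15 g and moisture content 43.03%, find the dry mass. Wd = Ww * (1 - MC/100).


Wd = Ww * (1 - MC/100)
= 800.15 * (1 - 43.03/100)
= 455.8455 g

455.8455 g


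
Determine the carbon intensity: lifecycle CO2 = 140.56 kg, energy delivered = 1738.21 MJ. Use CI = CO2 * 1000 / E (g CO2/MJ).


CI = CO2 * 1000 / E
= 140.56 * 1000 / 1738.21
= 80.8648 g CO2/MJ

80.8648 g CO2/MJ


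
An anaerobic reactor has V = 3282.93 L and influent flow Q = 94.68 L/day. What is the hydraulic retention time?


HRT = V / Q
= 3282.93 / 94.68
= 34.6740 days

34.6740 days


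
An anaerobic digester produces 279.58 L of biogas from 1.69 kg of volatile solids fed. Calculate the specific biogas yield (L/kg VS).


Y = V / VS
= 279.58 / 1.69
= 165.4320 L/kg VS

165.4320 L/kg VS


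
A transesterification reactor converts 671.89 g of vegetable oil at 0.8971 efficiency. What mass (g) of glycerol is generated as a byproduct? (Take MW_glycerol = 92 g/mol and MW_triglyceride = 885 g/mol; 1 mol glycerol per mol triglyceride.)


glycerol = oil * conv * (92/885)
= 671.89 * 0.8971 * 92 / 885
= 62.6590 g

62.6590 g


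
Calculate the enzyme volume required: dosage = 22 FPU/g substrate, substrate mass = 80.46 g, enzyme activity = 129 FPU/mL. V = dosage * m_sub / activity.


V = dosage * m_sub / activity
V = 22 * 80.46 / 129
V = 13.7219 mL

13.7219 mL


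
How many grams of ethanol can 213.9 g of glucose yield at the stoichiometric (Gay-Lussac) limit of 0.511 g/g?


Theoretical ethanol yield: m_EtOH = 0.511 * m_glucose
m_EtOH = 0.511 * 213.9 = 109.3029 g

109.3029 g


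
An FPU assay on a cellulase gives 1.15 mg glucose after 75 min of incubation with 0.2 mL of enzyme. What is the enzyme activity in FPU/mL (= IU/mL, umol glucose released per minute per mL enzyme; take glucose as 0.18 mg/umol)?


Activity = glucose_mg / (0.18 mg/umol * V_mL * t_min)
= 1.15 / (0.18 * 0.2 * 75)
= 0.4259 FPU/mL

0.4259 FPU/mL


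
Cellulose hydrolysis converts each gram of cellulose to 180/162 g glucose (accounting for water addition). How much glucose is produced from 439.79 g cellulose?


glucose = cellulose * 180/162
= 439.79 * 180/162
= 488.6556 g

488.6556 g


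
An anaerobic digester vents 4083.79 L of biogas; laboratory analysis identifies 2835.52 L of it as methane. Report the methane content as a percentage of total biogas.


CH4% = V_CH4 / V_total * 100
= 2835.52 / 4083.79 * 100
= 69.4335%

69.4335%


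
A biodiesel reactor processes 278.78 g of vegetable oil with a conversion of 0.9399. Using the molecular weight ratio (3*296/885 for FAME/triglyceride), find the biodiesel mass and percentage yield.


m_FAME = oil * conv * (3 * 296 / 885) = oil * conv * (888/885)
= 278.78 * 0.9399 * 888 / 885
= 262.9135 g
Y = m_FAME / oil * 100 = conv * (888/885) * 100
= 0.9399 * 888 / 885 * 100
= 94.31%

262.9135 g FAME; Y = 94.31%


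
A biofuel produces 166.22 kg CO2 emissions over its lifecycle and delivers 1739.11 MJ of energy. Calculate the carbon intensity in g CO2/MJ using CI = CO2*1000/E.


CI = CO2 * 1000 / E
= 166.22 * 1000 / 1739.11
= 95.5776 g CO2/MJ

95.5776 g CO2/MJ


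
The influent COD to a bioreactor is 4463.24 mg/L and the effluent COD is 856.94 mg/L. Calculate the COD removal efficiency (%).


eta = (COD_in - COD_out) / COD_in * 100
= (4463.24 - 856.94) / 4463.24 * 100
= 80.8000%

80.8000%


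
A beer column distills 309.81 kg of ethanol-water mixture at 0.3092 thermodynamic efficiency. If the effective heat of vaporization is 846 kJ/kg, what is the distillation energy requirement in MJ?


E = m * 846 / (eta * 1000)
= 309.81 * 846 / (0.3092 * 1000)
= 847.6690 MJ

847.6690 MJ


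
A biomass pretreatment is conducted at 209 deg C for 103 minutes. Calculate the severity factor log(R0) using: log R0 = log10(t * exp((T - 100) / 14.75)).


logR0 = log10(t * exp((T - 100) / 14.75))
= log10(103 * exp((209 - 100) / 14.75))
= 5.2222

5.2222


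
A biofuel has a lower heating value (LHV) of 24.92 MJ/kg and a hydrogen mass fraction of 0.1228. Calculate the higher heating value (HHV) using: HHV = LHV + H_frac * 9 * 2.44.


HHV = LHV + H_frac * 9 * 2.44
= 24.92 + 0.1228 * 9 * 2.44
= 27.6167 MJ/kg

27.6167 MJ/kg


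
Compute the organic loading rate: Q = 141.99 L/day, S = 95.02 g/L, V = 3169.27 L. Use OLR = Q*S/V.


OLR = Q * S / V
= 141.99 * 95.02 / 3169.27
= 4.2571 g/L/day

4.2571 g/L/day


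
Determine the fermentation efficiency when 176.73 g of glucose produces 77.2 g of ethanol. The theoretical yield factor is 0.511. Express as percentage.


Fermentation efficiency = (actual / (0.511 * glucose)) * 100
= (77.2 / (0.511 * 176.73)) * 100
= 85.4843%

85.4843%


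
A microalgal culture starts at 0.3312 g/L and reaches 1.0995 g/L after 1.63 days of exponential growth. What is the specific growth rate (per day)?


mu = ln(X2/X1) / dt
= ln(1.0995/0.3312) / 1.63
= 0.7361 per day

0.7361 per day


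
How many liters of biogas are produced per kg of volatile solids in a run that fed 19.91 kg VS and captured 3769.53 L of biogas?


Y = V / VS
= 3769.53 / 19.91
= 189.3285 L/kg VS

189.3285 L/kg VS


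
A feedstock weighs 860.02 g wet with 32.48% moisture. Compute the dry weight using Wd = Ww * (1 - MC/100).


Wd = Ww * (1 - MC/100)
= 860.02 * (1 - 32.48/100)
= 580.6855 g

580.6855 g


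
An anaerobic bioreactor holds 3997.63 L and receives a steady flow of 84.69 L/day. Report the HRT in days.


HRT = V / Q
= 3997.63 / 84.69
= 47.2031 days

47.2031 days


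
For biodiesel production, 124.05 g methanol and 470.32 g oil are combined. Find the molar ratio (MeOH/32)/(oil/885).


Molar ratio = n_MeOH / n_oil = (MeOH/32) / (oil/885) = (MeOH * 885) / (32 * oil)
= (124.05 * 885) / (32 * 470.32)
= 7.2945

7.2945


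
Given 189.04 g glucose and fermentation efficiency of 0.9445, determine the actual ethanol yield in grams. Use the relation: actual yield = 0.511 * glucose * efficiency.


Actual ethanol: m = 0.511 * 189.04 * 0.9445
m = 91.2382 g

91.2382 g


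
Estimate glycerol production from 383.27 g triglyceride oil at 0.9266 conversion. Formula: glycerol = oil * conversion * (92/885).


glycerol = oil * conv * (92/885)
= 383.27 * 0.9266 * 92 / 885
= 36.9183 g

36.9183 g


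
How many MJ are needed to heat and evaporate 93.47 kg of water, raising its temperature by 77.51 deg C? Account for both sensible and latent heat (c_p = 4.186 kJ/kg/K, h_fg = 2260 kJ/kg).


E = m_water * (4.186 * dT + 2260) / 1000
= 93.47 * (4.186 * 77.51 + 2260) / 1000
= 241.5692 MJ

241.5692 MJ


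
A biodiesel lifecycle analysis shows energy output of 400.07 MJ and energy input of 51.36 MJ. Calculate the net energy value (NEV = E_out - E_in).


NEV = E_out - E_in
= 400.07 - 51.36
= 348.7100 MJ

348.7100 MJ


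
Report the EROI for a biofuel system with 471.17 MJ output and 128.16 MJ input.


EROI = E_out / E_in
= 471.17 / 128.16
= 3.6764

3.6764


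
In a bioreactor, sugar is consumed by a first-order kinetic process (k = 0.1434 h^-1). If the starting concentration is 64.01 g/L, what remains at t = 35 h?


S = S0 * exp(-k * t)
S = 64.01 * exp(-0.1434 * 35)
S = 0.4232 g/L

0.4232 g/L


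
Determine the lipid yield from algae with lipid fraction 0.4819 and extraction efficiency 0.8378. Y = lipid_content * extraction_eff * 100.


Y = lipid_content * extraction_eff * 100
= 0.4819 * 0.8378 * 100
= 40.3736%

40.3736%


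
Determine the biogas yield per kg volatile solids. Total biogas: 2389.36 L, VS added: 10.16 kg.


Y = V / VS
= 2389.36 / 10.16
= 235.1732 L/kg VS

235.1732 L/kg VS


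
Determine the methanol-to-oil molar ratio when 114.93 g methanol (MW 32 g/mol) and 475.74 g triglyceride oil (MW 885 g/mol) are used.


Molar ratio = n_MeOH / n_oil = (MeOH/32) / (oil/885) = (MeOH * 885) / (32 * oil)
= (114.93 * 885) / (32 * 475.74)
= 6.6812

6.6812


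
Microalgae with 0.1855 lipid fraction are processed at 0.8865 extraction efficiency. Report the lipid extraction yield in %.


Y = lipid_content * extraction_eff * 100
= 0.1855 * 0.8865 * 100
= 16.4446%

16.4446%


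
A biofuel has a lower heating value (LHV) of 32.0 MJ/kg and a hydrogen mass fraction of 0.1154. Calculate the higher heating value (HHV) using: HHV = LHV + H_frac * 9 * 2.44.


HHV = LHV + H_frac * 9 * 2.44
= 32.0 + 0.1154 * 9 * 2.44
= 34.5342 MJ/kg

34.5342 MJ/kg


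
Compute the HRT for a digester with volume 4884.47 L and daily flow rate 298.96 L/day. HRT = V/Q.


HRT = V / Q
= 4884.47 / 298.96
= 16.3382 days

16.3382 days


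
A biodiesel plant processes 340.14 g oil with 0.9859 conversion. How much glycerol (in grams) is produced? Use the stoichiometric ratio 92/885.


glycerol = oil * conv * (92/885)
= 340.14 * 0.9859 * 92 / 885
= 34.8606 g

34.8606 g


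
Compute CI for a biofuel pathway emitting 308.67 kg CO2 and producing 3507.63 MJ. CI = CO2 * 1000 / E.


CI = CO2 * 1000 / E
= 308.67 * 1000 / 3507.63
= 87.9996 g CO2/MJ

87.9996 g CO2/MJ


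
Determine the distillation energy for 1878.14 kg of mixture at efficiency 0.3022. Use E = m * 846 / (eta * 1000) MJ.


E = m * 846 / (eta * 1000)
= 1878.14 * 846 / (0.3022 * 1000)
= 5257.7976 MJ

5257.7976 MJ


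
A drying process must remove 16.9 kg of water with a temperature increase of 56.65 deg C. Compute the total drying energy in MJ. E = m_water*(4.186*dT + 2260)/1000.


E = m_water * (4.186 * dT + 2260) / 1000
= 16.9 * (4.186 * 56.65 + 2260) / 1000
= 42.2016 MJ

42.2016 MJ


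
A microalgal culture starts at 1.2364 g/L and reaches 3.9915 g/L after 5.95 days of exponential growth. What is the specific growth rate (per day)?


mu = ln(X2/X1) / dt
= ln(3.9915/1.2364) / 5.95
= 0.1970 per day

0.1970 per day


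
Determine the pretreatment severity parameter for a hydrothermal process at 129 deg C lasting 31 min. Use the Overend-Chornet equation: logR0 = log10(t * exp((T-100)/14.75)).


logR0 = log10(t * exp((T - 100) / 14.75))
= log10(31 * exp((129 - 100) / 14.75))
= 2.3452

2.3452


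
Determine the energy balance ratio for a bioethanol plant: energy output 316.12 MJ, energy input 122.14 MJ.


EROI = E_out / E_in
= 316.12 / 122.14
= 2.5882

2.5882


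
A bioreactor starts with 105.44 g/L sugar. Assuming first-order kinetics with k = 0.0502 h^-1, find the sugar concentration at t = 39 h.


S = S0 * exp(-k * t)
S = 105.44 * exp(-0.0502 * 39)
S = 14.8848 g/L

14.8848 g/L


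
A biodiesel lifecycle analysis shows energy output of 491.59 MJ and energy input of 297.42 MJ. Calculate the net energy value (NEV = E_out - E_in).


NEV = E_out - E_in
= 491.59 - 297.42
= 194.1700 MJ

194.1700 MJ


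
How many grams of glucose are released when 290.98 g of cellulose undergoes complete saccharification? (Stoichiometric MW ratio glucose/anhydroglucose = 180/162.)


glucose = cellulose * 180/162
= 290.98 * 180/162
= 323.3111 g

323.3111 g


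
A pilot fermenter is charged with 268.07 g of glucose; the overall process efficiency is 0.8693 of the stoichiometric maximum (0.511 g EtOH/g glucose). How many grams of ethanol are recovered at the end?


Actual ethanol: m = 0.511 * 268.07 * 0.8693
m = 119.0800 g

119.0800 g


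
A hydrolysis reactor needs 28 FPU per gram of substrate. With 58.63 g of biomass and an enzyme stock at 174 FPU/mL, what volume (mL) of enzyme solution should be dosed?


V = dosage * m_sub / activity
V = 28 * 58.63 / 174
V = 9.4347 mL

9.4347 mL


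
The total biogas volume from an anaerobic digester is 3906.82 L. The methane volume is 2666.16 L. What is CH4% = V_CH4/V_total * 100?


CH4% = V_CH4 / V_total * 100
= 2666.16 / 3906.82 * 100
= 68.2437%

68.2437%


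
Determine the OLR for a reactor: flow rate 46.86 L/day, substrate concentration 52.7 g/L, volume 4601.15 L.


OLR = Q * S / V
= 46.86 * 52.7 / 4601.15
= 0.5367 g/L/day

0.5367 g/L/day


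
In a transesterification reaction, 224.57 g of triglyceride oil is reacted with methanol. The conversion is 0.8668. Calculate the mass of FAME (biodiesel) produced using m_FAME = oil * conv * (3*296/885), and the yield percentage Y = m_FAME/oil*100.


m_FAME = oil * conv * (3 * 296 / 885) = oil * conv * (888/885)
= 224.57 * 0.8668 * 888 / 885
= 195.3171 g
Y = m_FAME / oil * 100 = conv * (888/885) * 100
= 0.8668 * 888 / 885 * 100
= 86.97%

195.3171 g FAME; Y = 86.97%


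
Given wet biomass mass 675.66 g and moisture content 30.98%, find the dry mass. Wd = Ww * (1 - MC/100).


Wd = Ww * (1 - MC/100)
= 675.66 * (1 - 30.98/100)
= 466.3405 g

466.3405 g


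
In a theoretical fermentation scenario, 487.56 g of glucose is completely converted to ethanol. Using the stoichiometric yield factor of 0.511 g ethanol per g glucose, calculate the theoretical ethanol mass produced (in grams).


Theoretical ethanol yield: m_EtOH = 0.511 * m_glucose
m_EtOH = 0.511 * 487.56 = 249.1432 g

249.1432 g


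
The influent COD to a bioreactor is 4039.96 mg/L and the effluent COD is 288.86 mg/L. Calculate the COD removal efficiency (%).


eta = (COD_in - COD_out) / COD_in * 100
= (4039.96 - 288.86) / 4039.96 * 100
= 92.8499%

92.8499%


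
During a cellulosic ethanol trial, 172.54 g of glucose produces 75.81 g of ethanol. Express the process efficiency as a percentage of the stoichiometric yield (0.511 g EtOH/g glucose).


Fermentation efficiency = (actual / (0.511 * glucose)) * 100
= (75.81 / (0.511 * 172.54)) * 100
= 85.9836%

85.9836%


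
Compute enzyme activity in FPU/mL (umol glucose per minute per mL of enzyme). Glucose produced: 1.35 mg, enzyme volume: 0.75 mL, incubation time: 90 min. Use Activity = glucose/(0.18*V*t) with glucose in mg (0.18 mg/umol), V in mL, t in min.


Activity = glucose_mg / (0.18 mg/umol * V_mL * t_min)
= 1.35 / (0.18 * 0.75 * 90)
= 0.1111 FPU/mL

0.1111 FPU/mL


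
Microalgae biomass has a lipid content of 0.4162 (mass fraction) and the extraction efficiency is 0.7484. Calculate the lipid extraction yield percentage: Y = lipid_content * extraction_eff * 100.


Y = lipid_content * extraction_eff * 100
= 0.4162 * 0.7484 * 100
= 31.1484%

31.1484%


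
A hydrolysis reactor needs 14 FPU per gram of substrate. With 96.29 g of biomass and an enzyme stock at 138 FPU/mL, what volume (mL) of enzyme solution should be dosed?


V = dosage * m_sub / activity
V = 14 * 96.29 / 138
V = 9.7686 mL

9.7686 mL


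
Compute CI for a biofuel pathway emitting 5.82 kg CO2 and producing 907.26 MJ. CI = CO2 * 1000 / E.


CI = CO2 * 1000 / E
= 5.82 * 1000 / 907.26
= 6.4149 g CO2/MJ

6.4149 g CO2/MJ


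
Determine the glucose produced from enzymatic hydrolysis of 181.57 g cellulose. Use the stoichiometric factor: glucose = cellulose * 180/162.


glucose = cellulose * 180/162
= 181.57 * 180/162
= 201.7444 g

201.7444 g


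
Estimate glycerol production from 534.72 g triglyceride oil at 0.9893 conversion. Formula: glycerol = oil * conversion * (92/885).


glycerol = oil * conv * (92/885)
= 534.72 * 0.9893 * 92 / 885
= 54.9919 g

54.9919 g


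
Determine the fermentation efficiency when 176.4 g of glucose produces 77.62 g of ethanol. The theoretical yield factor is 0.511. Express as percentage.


Fermentation efficiency = (actual / (0.511 * glucose)) * 100
= (77.62 / (0.511 * 176.4)) * 100
= 86.1101%

86.1101%


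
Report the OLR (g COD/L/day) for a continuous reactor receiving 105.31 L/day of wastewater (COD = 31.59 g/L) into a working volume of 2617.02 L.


OLR = Q * S / V
= 105.31 * 31.59 / 2617.02
= 1.2712 g/L/day

1.2712 g/L/day


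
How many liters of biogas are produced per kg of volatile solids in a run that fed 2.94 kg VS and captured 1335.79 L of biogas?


Y = V / VS
= 1335.79 / 2.94
= 454.3503 L/kg VS

454.3503 L/kg VS


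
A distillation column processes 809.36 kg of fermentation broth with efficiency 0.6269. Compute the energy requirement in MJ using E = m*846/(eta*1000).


E = m * 846 / (eta * 1000)
= 809.36 * 846 / (0.6269 * 1000)
= 1092.2293 MJ

1092.2293 MJ


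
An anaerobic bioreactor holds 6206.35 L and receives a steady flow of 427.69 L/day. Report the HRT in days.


HRT = V / Q
= 6206.35 / 427.69
= 14.5113 days

14.5113 days


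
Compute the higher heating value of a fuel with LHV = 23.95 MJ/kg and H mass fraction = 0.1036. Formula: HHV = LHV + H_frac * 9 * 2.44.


HHV = LHV + H_frac * 9 * 2.44
= 23.95 + 0.1036 * 9 * 2.44
= 26.2251 MJ/kg

26.2251 MJ/kg


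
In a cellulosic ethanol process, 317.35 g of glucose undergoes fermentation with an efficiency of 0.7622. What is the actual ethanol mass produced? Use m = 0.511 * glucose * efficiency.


Actual ethanol: m = 0.511 * 317.35 * 0.7622
m = 123.6028 g

123.6028 g


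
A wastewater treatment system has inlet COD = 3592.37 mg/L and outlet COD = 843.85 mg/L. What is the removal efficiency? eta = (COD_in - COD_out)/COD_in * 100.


eta = (COD_in - COD_out) / COD_in * 100
= (3592.37 - 843.85) / 3592.37 * 100
= 76.5099%

76.5099%


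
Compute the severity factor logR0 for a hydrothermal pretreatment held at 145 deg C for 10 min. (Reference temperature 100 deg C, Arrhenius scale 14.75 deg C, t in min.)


logR0 = log10(t * exp((T - 100) / 14.75))
= log10(10 * exp((145 - 100) / 14.75))
= 2.3250

2.3250


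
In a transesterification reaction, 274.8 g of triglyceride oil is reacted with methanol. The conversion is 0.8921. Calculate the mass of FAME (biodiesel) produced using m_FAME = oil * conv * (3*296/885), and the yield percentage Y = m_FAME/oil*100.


m_FAME = oil * conv * (3 * 296 / 885) = oil * conv * (888/885)
= 274.8 * 0.8921 * 888 / 885
= 245.9801 g
Y = m_FAME / oil * 100 = conv * (888/885) * 100
= 0.8921 * 888 / 885 * 100
= 89.51%

245.9801 g FAME; Y = 89.51%


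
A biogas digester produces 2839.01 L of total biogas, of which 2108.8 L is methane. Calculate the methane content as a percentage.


CH4% = V_CH4 / V_total * 100
= 2108.8 / 2839.01 * 100
= 74.2794%

74.2794%


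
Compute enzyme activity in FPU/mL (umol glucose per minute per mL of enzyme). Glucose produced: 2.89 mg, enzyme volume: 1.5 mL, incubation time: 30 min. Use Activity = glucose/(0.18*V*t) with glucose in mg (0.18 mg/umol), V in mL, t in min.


Activity = glucose_mg / (0.18 mg/umol * V_mL * t_min)
= 2.89 / (0.18 * 1.5 * 30)
= 0.3568 FPU/mL

0.3568 FPU/mL


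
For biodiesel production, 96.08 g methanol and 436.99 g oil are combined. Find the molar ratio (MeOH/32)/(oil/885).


Molar ratio = n_MeOH / n_oil = (MeOH/32) / (oil/885) = (MeOH * 885) / (32 * oil)
= (96.08 * 885) / (32 * 436.99)
= 6.0807

6.0807


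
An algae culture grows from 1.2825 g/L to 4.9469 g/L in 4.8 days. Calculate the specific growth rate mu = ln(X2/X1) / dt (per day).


mu = ln(X2/X1) / dt
= ln(4.9469/1.2825) / 4.8
= 0.2812 per day

0.2812 per day


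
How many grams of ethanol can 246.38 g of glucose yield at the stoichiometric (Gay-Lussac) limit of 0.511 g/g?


Theoretical ethanol yield: m_EtOH = 0.511 * m_glucose
m_EtOH = 0.511 * 246.38 = 125.9002 g

125.9002 g


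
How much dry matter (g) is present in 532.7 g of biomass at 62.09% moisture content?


Wd = Ww * (1 - MC/100)
= 532.7 * (1 - 62.09/100)
= 201.9466 g

201.9466 g


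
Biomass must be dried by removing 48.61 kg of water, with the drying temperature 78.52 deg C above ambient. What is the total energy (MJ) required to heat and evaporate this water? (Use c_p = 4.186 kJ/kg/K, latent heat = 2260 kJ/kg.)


E = m_water * (4.186 * dT + 2260) / 1000
= 48.61 * (4.186 * 78.52 + 2260) / 1000
= 125.8360 MJ

125.8360 MJ


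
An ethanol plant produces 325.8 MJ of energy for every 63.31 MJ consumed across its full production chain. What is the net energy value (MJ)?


NEV = E_out - E_in
= 325.8 - 63.31
= 262.4900 MJ

262.4900 MJ


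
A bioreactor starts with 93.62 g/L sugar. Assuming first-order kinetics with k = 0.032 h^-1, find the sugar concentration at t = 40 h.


S = S0 * exp(-k * t)
S = 93.62 * exp(-0.032 * 40)
S = 26.0299 g/L

26.0299 g/L


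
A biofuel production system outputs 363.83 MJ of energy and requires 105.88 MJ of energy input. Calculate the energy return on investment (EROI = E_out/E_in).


EROI = E_out / E_in
= 363.83 / 105.88
= 3.4362

3.4362


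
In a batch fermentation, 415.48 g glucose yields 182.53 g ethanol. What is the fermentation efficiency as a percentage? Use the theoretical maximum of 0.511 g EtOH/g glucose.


Fermentation efficiency = (actual / (0.511 * glucose)) * 100
= (182.53 / (0.511 * 415.48)) * 100
= 85.9732%

85.9732%


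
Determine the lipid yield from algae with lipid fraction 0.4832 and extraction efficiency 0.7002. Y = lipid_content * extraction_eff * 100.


Y = lipid_content * extraction_eff * 100
= 0.4832 * 0.7002 * 100
= 33.8337%

33.8337%


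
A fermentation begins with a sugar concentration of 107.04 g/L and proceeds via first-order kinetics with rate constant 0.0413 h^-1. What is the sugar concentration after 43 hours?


S = S0 * exp(-k * t)
S = 107.04 * exp(-0.0413 * 43)
S = 18.1252 g/L

18.1252 g/L


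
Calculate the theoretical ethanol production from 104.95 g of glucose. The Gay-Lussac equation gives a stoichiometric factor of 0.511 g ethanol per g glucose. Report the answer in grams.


Theoretical ethanol yield: m_EtOH = 0.511 * m_glucose
m_EtOH = 0.511 * 104.95 = 53.6295 g

53.6295 g


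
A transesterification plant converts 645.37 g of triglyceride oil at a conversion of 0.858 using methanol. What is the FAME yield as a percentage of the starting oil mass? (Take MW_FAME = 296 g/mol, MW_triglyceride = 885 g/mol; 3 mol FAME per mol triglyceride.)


m_FAME = oil * conv * (3 * 296 / 885) = oil * conv * (888/885)
= 645.37 * 0.858 * 888 / 885
= 555.6045 g
Y = m_FAME / oil * 100 = conv * (888/885) * 100
= 0.858 * 888 / 885 * 100
= 86.09%

86.09%


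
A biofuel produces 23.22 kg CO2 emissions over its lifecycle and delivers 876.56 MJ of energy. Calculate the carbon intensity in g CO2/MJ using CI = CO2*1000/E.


CI = CO2 * 1000 / E
= 23.22 * 1000 / 876.56
= 26.4899 g CO2/MJ

26.4899 g CO2/MJ


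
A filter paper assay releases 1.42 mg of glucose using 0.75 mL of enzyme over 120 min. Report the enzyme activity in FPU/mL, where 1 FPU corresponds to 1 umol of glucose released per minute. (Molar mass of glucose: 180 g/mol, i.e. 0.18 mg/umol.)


Activity = glucose_mg / (0.18 mg/umol * V_mL * t_min)
= 1.42 / (0.18 * 0.75 * 120)
= 0.0877 FPU/mL

0.0877 FPU/mL


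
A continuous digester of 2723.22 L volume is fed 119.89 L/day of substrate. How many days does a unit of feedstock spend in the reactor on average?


HRT = V / Q
= 2723.22 / 119.89
= 22.7143 days

22.7143 days


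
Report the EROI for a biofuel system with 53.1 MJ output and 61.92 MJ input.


EROI = E_out / E_in
= 53.1 / 61.92
= 0.8576

0.8576


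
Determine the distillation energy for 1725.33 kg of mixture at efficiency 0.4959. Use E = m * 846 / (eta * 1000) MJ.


E = m * 846 / (eta * 1000)
= 1725.33 * 846 / (0.4959 * 1000)
= 2943.3942 MJ

2943.3942 MJ


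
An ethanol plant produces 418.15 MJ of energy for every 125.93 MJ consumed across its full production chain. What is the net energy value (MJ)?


NEV = E_out - E_in
= 418.15 - 125.93
= 292.2200 MJ

292.2200 MJ


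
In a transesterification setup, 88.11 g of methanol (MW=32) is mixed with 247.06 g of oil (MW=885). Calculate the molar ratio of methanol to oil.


Molar ratio = n_MeOH / n_oil = (MeOH/32) / (oil/885) = (MeOH * 885) / (32 * oil)
= (88.11 * 885) / (32 * 247.06)
= 9.8632

9.8632


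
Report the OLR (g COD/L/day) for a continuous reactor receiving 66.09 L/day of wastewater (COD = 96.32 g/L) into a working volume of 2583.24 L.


OLR = Q * S / V
= 66.09 * 96.32 / 2583.24
= 2.4643 g/L/day

2.4643 g/L/day


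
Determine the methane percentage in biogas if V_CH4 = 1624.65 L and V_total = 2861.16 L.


CH4% = V_CH4 / V_total * 100
= 1624.65 / 2861.16 * 100
= 56.7829%

56.7829%


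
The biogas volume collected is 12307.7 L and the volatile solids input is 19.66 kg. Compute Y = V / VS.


Y = V / VS
= 12307.7 / 19.66
= 626.0275 L/kg VS

626.0275 L/kg VS


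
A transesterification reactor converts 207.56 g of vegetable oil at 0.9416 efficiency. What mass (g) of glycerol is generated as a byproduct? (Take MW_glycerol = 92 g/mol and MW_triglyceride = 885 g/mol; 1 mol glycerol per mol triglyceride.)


glycerol = oil * conv * (92/885)
= 207.56 * 0.9416 * 92 / 885
= 20.3168 g

20.3168 g


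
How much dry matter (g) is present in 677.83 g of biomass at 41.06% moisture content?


Wd = Ww * (1 - MC/100)
= 677.83 * (1 - 41.06/100)
= 399.5130 g

399.5130 g


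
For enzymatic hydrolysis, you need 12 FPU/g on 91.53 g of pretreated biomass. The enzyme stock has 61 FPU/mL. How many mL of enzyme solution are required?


V = dosage * m_sub / activity
V = 12 * 91.53 / 61
V = 18.0059 mL

18.0059 mL


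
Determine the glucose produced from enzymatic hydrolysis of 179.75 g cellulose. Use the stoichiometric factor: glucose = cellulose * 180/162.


glucose = cellulose * 180/162
= 179.75 * 180/162
= 199.7222 g

199.7222 g


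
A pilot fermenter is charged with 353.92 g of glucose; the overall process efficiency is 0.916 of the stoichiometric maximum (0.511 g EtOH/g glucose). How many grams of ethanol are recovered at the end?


Actual ethanol: m = 0.511 * 353.92 * 0.916
m = 165.6615 g

165.6615 g


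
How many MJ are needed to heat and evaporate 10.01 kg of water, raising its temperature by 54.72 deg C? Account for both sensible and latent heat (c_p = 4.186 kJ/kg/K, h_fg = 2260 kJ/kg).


E = m_water * (4.186 * dT + 2260) / 1000
= 10.01 * (4.186 * 54.72 + 2260) / 1000
= 24.9155 MJ

24.9155 MJ


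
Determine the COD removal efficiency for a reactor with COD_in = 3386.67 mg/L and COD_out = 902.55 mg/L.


eta = (COD_in - COD_out) / COD_in * 100
= (3386.67 - 902.55) / 3386.67 * 100
= 73.3499%

73.3499%


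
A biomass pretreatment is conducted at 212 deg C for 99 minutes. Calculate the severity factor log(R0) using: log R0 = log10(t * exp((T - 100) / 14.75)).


logR0 = log10(t * exp((T - 100) / 14.75))
= log10(99 * exp((212 - 100) / 14.75))
= 5.2933

5.2933


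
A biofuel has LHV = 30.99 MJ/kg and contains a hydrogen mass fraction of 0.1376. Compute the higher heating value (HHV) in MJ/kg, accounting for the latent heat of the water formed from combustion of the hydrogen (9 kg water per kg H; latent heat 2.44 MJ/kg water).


HHV = LHV + H_frac * 9 * 2.44
= 30.99 + 0.1376 * 9 * 2.44
= 34.0117 MJ/kg

34.0117 MJ/kg


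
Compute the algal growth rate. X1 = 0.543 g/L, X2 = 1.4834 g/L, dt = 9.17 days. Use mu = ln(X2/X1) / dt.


mu = ln(X2/X1) / dt
= ln(1.4834/0.543) / 9.17
= 0.1096 per day

0.1096 per day


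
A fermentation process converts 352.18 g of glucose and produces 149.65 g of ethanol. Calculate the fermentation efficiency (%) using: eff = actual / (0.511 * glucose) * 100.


Fermentation efficiency = (actual / (0.511 * glucose)) * 100
= (149.65 / (0.511 * 352.18)) * 100
= 83.1555%

83.1555%


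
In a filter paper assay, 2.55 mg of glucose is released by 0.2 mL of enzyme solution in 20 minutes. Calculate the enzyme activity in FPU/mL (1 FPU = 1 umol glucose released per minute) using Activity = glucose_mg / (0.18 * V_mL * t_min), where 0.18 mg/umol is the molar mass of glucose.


Activity = glucose_mg / (0.18 mg/umol * V_mL * t_min)
= 2.55 / (0.18 * 0.2 * 20)
= 3.5417 FPU/mL

3.5417 FPU/mL


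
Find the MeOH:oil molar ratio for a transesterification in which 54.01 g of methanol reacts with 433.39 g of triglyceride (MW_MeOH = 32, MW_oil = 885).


Molar ratio = n_MeOH / n_oil = (MeOH/32) / (oil/885) = (MeOH * 885) / (32 * oil)
= (54.01 * 885) / (32 * 433.39)
= 3.4466

3.4466


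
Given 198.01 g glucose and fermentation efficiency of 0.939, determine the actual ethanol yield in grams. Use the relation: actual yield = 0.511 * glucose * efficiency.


Actual ethanol: m = 0.511 * 198.01 * 0.939
m = 95.0109 g

95.0109 g


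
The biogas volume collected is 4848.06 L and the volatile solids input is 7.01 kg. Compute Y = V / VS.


Y = V / VS
= 4848.06 / 7.01
= 691.5920 L/kg VS

691.5920 L/kg VS


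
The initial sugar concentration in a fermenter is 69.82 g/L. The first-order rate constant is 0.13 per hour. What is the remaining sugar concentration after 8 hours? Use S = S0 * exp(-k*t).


S = S0 * exp(-k * t)
S = 69.82 * exp(-0.13 * 8)
S = 24.6782 g/L

24.6782 g/L


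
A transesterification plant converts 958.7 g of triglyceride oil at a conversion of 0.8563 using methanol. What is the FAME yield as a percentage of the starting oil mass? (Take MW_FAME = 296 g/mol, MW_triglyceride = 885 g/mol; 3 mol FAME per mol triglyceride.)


m_FAME = oil * conv * (3 * 296 / 885) = oil * conv * (888/885)
= 958.7 * 0.8563 * 888 / 885
= 823.7176 g
Y = m_FAME / oil * 100 = conv * (888/885) * 100
= 0.8563 * 888 / 885 * 100
= 85.92%

85.92%


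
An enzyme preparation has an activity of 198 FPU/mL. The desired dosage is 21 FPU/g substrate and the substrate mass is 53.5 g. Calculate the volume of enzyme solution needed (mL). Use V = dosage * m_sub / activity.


V = dosage * m_sub / activity
V = 21 * 53.5 / 198
V = 5.6742 mL

5.6742 mL


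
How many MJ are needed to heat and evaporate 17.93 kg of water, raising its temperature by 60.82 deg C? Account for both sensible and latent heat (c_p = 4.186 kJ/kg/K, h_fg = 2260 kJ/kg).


E = m_water * (4.186 * dT + 2260) / 1000
= 17.93 * (4.186 * 60.82 + 2260) / 1000
= 45.0866 MJ

45.0866 MJ


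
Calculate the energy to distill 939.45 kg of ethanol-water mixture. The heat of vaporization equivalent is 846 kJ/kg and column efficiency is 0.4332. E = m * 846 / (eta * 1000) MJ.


E = m * 846 / (eta * 1000)
= 939.45 * 846 / (0.4332 * 1000)
= 1834.6600 MJ

1834.6600 MJ


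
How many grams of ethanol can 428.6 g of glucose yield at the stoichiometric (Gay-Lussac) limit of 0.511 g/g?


Theoretical ethanol yield: m_EtOH = 0.511 * m_glucose
m_EtOH = 0.511 * 428.6 = 219.0146 g

219.0146 g


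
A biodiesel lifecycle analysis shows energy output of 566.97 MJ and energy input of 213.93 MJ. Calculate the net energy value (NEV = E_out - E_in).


NEV = E_out - E_in
= 566.97 - 213.93
= 353.0400 MJ

353.0400 MJ


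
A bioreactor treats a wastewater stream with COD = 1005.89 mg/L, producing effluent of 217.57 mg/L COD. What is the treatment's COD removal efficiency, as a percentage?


eta = (COD_in - COD_out) / COD_in * 100
= (1005.89 - 217.57) / 1005.89 * 100
= 78.3704%

78.3704%


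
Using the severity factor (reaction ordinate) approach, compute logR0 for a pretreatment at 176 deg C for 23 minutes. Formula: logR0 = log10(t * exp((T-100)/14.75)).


logR0 = log10(t * exp((T - 100) / 14.75))
= log10(23 * exp((176 - 100) / 14.75))
= 3.5994

3.5994


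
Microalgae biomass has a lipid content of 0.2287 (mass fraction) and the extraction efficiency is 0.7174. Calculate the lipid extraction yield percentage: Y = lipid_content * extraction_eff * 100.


Y = lipid_content * extraction_eff * 100
= 0.2287 * 0.7174 * 100
= 16.4069%

16.4069%


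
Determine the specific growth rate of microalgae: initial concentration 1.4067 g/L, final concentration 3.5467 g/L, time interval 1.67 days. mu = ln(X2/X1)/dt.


mu = ln(X2/X1) / dt
= ln(3.5467/1.4067) / 1.67
= 0.5538 per day

0.5538 per day


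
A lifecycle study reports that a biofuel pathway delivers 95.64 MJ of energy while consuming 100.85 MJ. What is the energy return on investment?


EROI = E_out / E_in
= 95.64 / 100.85
= 0.9483

0.9483


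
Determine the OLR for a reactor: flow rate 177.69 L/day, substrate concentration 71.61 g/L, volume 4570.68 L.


OLR = Q * S / V
= 177.69 * 71.61 / 4570.68
= 2.7839 g/L/day

2.7839 g/L/day


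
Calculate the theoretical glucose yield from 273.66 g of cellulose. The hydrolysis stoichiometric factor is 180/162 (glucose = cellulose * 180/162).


glucose = cellulose * 180/162
= 273.66 * 180/162
= 304.0667 g

304.0667 g


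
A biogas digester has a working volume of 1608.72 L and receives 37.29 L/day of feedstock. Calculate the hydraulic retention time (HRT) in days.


HRT = V / Q
= 1608.72 / 37.29
= 43.1408 days

43.1408 days


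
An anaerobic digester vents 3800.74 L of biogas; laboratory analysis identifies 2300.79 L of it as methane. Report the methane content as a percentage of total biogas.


CH4% = V_CH4 / V_total * 100
= 2300.79 / 3800.74 * 100
= 60.5353%

60.5353%


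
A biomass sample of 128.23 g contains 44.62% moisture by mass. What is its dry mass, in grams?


Wd = Ww * (1 - MC/100)
= 128.23 * (1 - 44.62/100)
= 71.0138 g

71.0138 g


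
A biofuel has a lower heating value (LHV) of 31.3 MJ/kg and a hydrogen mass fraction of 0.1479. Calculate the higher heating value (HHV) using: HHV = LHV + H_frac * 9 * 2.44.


HHV = LHV + H_frac * 9 * 2.44
= 31.3 + 0.1479 * 9 * 2.44
= 34.5479 MJ/kg

34.5479 MJ/kg


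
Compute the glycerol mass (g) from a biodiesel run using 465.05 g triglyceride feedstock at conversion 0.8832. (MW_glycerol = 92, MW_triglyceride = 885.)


glycerol = oil * conv * (92/885)
= 465.05 * 0.8832 * 92 / 885
= 42.6976 g

42.6976 g


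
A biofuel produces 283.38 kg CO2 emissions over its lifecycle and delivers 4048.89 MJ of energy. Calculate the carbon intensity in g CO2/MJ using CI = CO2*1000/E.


CI = CO2 * 1000 / E
= 283.38 * 1000 / 4048.89
= 69.9896 g CO2/MJ

69.9896 g CO2/MJ


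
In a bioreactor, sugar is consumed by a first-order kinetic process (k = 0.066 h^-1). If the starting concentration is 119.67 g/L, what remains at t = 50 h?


S = S0 * exp(-k * t)
S = 119.67 * exp(-0.066 * 50)
S = 4.4138 g/L

4.4138 g/L


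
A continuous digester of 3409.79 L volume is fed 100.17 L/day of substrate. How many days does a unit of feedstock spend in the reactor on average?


HRT = V / Q
= 3409.79 / 100.17
= 34.0400 days

34.0400 days


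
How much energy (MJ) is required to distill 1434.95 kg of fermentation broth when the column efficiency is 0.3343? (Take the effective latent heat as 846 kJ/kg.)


E = m * 846 / (eta * 1000)
= 1434.95 * 846 / (0.3343 * 1000)
= 3631.3721 MJ

3631.3721 MJ


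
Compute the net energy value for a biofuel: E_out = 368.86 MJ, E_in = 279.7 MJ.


NEV = E_out - E_in
= 368.86 - 279.7
= 89.1600 MJ

89.1600 MJ


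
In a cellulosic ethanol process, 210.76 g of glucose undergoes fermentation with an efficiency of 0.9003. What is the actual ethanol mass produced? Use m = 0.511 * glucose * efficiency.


Actual ethanol: m = 0.511 * 210.76 * 0.9003
m = 96.9608 g

96.9608 g
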